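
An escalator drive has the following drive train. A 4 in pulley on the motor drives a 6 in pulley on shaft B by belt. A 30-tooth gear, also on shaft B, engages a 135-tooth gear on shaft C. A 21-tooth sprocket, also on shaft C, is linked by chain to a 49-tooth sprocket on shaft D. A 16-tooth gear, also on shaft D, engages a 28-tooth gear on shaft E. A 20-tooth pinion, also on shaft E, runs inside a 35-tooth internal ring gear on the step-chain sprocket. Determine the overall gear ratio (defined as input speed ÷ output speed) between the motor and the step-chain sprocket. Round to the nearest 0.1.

48.2

Each stage contributes driven/driver: belt 6/4 = 1.5, gear mesh 135/30 = 4.5, chain 49/21 = 2.3333, gear mesh 28/16 = 1.75, internal gear 35/20 = 1.75.
Overall: 1.5 × 4.5 × 2.3333 × 1.75 × 1.75 = 48.234.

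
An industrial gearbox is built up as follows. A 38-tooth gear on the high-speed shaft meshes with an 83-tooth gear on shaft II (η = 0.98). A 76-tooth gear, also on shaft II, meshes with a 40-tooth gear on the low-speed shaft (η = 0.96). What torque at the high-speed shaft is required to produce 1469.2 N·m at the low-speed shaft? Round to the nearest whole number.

Overall ratio R = 2.1842 × 0.52632 = 1.1496; overall efficiency η = 0.98 × 0.96 = 0.9408.
Input torque = output torque / (R × η) = 1469.2 / (1.1496 × 0.9408) = 1358.4 N·m.

1358 N·m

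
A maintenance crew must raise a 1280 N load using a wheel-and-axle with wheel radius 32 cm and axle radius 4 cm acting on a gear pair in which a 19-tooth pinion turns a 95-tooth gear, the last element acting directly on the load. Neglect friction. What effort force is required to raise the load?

Wheel-and-axle MA = R/r = 32/4 = 8.
Gear pair MA = 95/19 = 5.
Combined ideal MA = 8 × 5 = 40.
Effort = load / MA = 1280 / 40 = 32 N.

32 N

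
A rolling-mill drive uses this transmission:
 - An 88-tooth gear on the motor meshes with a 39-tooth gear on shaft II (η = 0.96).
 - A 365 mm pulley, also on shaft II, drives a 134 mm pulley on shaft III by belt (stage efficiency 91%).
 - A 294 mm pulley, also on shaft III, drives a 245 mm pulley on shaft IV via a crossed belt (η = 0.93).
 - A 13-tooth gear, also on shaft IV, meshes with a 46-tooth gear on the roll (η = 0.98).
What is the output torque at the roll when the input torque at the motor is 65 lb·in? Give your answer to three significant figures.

24.8 lb·in

After the gear mesh (39/88): 65 × 0.44318 × 0.96 = 27.655 lb·in
After the belt (134/365): 27.655 × 0.36712 × 0.91 = 9.2389 lb·in
After the belt (245/294): 9.2389 × 0.83333 × 0.93 = 7.1601 lb·in
After the gear mesh (46/13): 7.1601 × 3.5385 × 0.98 = 24.829 lb·in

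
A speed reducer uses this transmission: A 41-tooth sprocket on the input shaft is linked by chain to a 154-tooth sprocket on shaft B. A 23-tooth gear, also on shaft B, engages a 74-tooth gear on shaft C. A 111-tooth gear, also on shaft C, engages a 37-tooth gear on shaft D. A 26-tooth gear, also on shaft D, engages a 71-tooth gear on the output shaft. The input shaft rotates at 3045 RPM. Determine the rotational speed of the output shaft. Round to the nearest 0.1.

276.8 RPM

the input shaft → shaft B (chain, 154/41): 3045 ÷ 3.7561 = 810.68 RPM
shaft B → shaft C (gear mesh, 74/23): 810.68 ÷ 3.2174 = 251.97 RPM
shaft C → shaft D (gear mesh, 37/111): 251.97 ÷ 0.33333 = 755.91 RPM
shaft D → the output shaft (gear mesh, 71/26): 755.91 ÷ 2.7308 = 276.81 RPM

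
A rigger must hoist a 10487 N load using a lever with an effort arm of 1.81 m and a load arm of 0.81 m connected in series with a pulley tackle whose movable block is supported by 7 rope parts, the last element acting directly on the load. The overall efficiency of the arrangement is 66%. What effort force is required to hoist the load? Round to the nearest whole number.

1016 N

Lever MA = effort arm / load arm = 1.81/0.81 = 2.2346.
Block-and-tackle MA = number of supporting rope parts = 7.
Combined ideal MA = 2.2346 × 7 = 15.642.
Actual MA = 15.642 × 0.66 = 10.324.
Effort = load / actual MA = 10487 / 10.324 = 1015.8 N.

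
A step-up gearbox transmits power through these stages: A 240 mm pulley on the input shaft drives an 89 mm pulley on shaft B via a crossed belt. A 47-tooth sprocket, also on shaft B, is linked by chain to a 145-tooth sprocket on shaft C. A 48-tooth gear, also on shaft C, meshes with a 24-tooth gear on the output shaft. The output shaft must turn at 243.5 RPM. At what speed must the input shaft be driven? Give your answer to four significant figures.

139.3 RPM

Overall ratio R = 0.37083 × 3.0851 × 0.5 = 0.57203.
Required input speed = output speed × R = 243.5 × 0.57203 = 139.29 RPM.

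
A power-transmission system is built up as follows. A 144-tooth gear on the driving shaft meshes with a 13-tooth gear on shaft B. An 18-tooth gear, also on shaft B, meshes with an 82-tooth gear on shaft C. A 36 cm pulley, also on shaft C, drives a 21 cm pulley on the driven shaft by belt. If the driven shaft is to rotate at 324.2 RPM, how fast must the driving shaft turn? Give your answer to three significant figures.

Overall ratio R = 0.090278 × 4.5556 × 0.58333 = 0.2399.
Required input speed = output speed × R = 324.2 × 0.2399 = 77.777 RPM.

77.8 RPM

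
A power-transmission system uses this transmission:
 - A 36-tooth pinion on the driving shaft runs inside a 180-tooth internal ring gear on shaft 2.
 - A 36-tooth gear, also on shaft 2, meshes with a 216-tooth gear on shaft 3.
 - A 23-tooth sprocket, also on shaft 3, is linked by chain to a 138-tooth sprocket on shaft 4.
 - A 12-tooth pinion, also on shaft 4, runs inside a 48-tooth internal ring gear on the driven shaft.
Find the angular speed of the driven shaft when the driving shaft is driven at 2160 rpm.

the driving shaft → shaft 2 (internal gear, 180/36): 2160 ÷ 5 = 432 rpm
shaft 2 → shaft 3 (gear mesh, 216/36): 432 ÷ 6 = 72 rpm
shaft 3 → shaft 4 (chain, 138/23): 72 ÷ 6 = 12 rpm
shaft 4 → the driven shaft (internal gear, 48/12): 12 ÷ 4 = 3 rpm

3 rpm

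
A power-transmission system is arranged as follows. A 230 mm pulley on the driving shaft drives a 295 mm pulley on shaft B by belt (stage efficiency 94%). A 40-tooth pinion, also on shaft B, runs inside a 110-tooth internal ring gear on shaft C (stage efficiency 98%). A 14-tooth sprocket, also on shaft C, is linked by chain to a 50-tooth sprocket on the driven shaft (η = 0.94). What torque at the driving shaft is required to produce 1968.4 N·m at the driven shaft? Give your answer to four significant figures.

Overall ratio R = 1.2826 × 2.75 × 3.5714 = 12.597; overall efficiency η = 0.94 × 0.98 × 0.94 = 0.8659.
Input torque = output torque / (R × η) = 1968.4 / (12.597 × 0.8659) = 180.45 N·m.

180.5 N·m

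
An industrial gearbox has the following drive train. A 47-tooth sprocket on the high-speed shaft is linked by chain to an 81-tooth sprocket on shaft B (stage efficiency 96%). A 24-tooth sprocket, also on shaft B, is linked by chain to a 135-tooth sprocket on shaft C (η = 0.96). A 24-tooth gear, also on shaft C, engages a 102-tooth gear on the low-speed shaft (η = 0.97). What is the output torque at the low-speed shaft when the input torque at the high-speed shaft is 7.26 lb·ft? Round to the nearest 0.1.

After the chain (81/47): 7.26 × 1.7234 × 0.96 = 12.011 lb·ft
After the chain (135/24): 12.011 × 5.625 × 0.96 = 64.862 lb·ft
After the gear mesh (102/24): 64.862 × 4.25 × 0.97 = 267.39 lb·ft

267.4 lb·ft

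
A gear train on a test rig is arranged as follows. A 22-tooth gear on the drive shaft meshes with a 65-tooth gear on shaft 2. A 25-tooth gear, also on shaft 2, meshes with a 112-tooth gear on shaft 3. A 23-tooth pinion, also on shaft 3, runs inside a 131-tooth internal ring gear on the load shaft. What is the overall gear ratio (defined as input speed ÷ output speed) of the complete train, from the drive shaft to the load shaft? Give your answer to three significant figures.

75.4

Each stage contributes driven/driver: gear mesh 65/22 = 2.9545, gear mesh 112/25 = 4.48, internal gear 131/23 = 5.6957.
Overall: 2.9545 × 4.48 × 5.6957 = 75.39.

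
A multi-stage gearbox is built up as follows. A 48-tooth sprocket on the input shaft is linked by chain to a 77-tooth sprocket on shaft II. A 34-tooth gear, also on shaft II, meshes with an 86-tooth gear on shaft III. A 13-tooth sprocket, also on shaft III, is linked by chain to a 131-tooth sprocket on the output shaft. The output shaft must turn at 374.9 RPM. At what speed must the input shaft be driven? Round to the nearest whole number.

15329 RPM

Overall ratio R = 1.6042 × 2.5294 × 10.077 = 40.888.
Required input speed = output speed × R = 374.9 × 40.888 = 15329 RPM.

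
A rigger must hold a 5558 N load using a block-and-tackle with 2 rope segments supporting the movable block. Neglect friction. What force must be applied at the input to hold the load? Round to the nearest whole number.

Block-and-tackle MA = number of supporting rope parts = 2.
Effort = load / MA = 5558 / 2 = 2779 N.

2779 N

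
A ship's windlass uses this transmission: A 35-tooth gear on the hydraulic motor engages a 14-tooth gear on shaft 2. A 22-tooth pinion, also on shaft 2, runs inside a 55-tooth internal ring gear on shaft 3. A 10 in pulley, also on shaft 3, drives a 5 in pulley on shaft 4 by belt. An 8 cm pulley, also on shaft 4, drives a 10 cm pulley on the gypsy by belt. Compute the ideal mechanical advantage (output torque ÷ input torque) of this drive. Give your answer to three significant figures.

Each stage contributes driven/driver: gear mesh 14/35 = 0.4, internal gear 55/22 = 2.5, belt 5/10 = 0.5, belt 10/8 = 1.25.
Overall: 0.4 × 2.5 × 0.5 × 1.25 = 0.625.

0.625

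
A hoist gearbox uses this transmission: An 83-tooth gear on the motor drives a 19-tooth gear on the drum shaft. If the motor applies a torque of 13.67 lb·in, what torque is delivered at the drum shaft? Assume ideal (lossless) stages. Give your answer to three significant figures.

After the gear mesh (19/83): 13.67 × 0.22892 = 3.1293 lb·in

3.13 lb·in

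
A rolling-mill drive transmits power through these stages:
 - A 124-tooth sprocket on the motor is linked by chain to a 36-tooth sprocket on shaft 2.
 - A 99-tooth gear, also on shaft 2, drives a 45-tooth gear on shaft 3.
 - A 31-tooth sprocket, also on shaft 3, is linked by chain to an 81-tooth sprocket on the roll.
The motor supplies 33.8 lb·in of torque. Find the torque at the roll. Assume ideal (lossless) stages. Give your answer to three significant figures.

chain 36/124 = 0.29032 → τ = 33.8·0.29032 = 9.8129 lb·in
gear mesh 45/99 = 0.45455 → τ = 9.8129·0.45455 = 4.4604 lb·in
chain 81/31 = 2.6129 → τ = 4.4604·2.6129 = 11.655 lb·in

11.7 lb·in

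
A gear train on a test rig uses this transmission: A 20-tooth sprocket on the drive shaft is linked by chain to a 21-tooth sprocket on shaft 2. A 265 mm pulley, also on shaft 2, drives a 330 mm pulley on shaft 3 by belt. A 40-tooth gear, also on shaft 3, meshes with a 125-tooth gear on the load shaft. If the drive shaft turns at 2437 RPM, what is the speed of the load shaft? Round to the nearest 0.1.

Chain: ratio = 21/20 = 1.05, so shaft 2 turns at 2437 / 1.05 = 2321 RPM.
Belt: ratio = 330/265 = 1.2453, so shaft 3 turns at 2321 / 1.2453 = 1863.8 RPM.
Gear mesh: ratio = 125/40 = 3.125, so the load shaft turns at 1863.8 / 3.125 = 596.41 RPM.

596.4 RPM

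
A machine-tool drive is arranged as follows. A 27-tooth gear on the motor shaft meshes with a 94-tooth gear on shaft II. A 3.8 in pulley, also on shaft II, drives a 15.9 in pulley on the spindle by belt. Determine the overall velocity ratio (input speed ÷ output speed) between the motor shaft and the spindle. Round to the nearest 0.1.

Each stage contributes driven/driver: gear mesh 94/27 = 3.4815, belt 15.9/3.8 = 4.1842.
Overall: 3.4815 × 4.1842 = 14.567.

14.6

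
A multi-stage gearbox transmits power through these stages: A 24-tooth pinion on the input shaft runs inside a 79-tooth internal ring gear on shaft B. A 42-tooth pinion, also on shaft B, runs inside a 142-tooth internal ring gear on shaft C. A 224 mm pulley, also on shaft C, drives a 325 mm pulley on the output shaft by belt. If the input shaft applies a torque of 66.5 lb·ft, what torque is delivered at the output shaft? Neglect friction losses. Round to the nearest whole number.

internal gear 79/24 = 3.2917 → τ = 66.5·3.2917 = 218.9 lb·ft
internal gear 142/42 = 3.381 → τ = 218.9·3.381 = 740.08 lb·ft
belt 325/224 = 1.4509 → τ = 740.08·1.4509 = 1073.8 lb·ft

1074 lb·ft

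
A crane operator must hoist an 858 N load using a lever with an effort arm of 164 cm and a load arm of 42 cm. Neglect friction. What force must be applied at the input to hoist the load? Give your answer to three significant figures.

Lever MA = effort arm / load arm = 164/42 = 3.9048.
Effort = load / MA = 858 / 3.9048 = 219.73 N.

220 N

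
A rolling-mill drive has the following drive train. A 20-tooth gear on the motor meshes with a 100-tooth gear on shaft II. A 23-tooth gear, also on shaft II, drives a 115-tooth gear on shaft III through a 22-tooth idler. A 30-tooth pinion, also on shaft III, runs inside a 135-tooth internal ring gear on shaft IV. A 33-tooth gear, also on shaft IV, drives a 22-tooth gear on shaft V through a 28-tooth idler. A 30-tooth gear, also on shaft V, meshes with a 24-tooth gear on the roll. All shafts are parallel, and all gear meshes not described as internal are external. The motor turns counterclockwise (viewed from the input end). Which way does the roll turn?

counterclockwise

the motor → shaft II: external mesh, 1 reversal → CW.
shaft II → shaft III: driver → idler → driven is 2 external meshes, 2 reversals → CW.
shaft III → shaft IV: internal mesh, same direction → CW.
shaft IV → shaft V: driver → idler → driven is 2 external meshes, 2 reversals → CW.
shaft V → the roll: external mesh, 1 reversal → CCW.
6 reversals in total — an even number — so the roll turns the same way as the motor.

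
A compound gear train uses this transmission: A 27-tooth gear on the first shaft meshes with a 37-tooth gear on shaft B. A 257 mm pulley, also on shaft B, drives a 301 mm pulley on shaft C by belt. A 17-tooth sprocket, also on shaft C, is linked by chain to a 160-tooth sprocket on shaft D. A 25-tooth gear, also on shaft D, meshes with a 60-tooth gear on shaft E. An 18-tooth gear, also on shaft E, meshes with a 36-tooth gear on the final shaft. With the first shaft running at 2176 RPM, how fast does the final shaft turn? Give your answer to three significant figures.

30.0 RPM

gear mesh 37/27 = 1.3704 → 2176/1.3704 = 1587.9 RPM
belt 301/257 = 1.1712 → 1587.9/1.1712 = 1355.8 RPM
chain 160/17 = 9.4118 → 1355.8/9.4118 = 144.05 RPM
gear mesh 60/25 = 2.4 → 144.05/2.4 = 60.021 RPM
gear mesh 36/18 = 2 → 60.021/2 = 30.011 RPM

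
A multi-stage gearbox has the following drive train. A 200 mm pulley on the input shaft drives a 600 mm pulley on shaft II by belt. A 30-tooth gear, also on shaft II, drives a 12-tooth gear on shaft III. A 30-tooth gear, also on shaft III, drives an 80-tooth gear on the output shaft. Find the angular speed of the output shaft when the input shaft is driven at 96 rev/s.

belt 600/200 = 3 → 96/3 = 32 rev/s
gear mesh 12/30 = 0.4 → 32/0.4 = 80 rev/s
gear mesh 80/30 = 2.6667 → 80/2.6667 = 30 rev/s

30 rev/s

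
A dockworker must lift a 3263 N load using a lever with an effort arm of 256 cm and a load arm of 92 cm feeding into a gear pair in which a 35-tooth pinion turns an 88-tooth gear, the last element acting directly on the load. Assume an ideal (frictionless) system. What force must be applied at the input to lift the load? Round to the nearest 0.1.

466.4 N

Lever MA = effort arm / load arm = 256/92 = 2.7826.
Gear pair MA = 88/35 = 2.5143.
Combined ideal MA = 2.7826 × 2.5143 = 6.9963.
Effort = load / MA = 3263 / 6.9963 = 466.39 N.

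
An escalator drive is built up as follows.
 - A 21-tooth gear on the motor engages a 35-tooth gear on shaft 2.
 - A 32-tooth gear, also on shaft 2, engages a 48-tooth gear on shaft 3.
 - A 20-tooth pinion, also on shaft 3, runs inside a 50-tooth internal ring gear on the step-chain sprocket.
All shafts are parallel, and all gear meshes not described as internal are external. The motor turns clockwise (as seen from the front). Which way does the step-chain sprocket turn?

clockwise

the motor → shaft 2: external mesh, 1 reversal → CCW.
shaft 2 → shaft 3: external mesh, 1 reversal → CW.
shaft 3 → the step-chain sprocket: internal mesh, same direction → CW.
2 reversals in total — an even number — so the step-chain sprocket turns the same way as the motor.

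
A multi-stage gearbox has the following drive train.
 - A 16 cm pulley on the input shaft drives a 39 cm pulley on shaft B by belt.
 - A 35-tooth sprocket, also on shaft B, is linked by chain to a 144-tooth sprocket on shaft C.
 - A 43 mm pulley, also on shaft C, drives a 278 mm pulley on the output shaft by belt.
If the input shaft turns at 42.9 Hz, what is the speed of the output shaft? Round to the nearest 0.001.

0.662 Hz

Belt: ratio = 39/16 = 2.4375, so shaft B turns at 42.9 / 2.4375 = 17.6 Hz.
Chain: ratio = 144/35 = 4.1143, so shaft C turns at 17.6 / 4.1143 = 4.2778 Hz.
Belt: ratio = 278/43 = 6.4651, so the output shaft turns at 4.2778 / 6.4651 = 0.66167 Hz.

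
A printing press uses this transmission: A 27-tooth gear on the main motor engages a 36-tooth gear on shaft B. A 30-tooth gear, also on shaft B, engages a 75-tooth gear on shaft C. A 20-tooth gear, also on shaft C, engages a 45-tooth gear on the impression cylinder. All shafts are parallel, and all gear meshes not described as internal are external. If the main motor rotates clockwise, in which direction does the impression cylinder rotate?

the main motor → shaft B: external mesh, 1 reversal → CCW.
shaft B → shaft C: external mesh, 1 reversal → CW.
shaft C → the impression cylinder: external mesh, 1 reversal → CCW.
3 reversals in total — an odd number — so the impression cylinder turns opposite to the main motor.

counterclockwise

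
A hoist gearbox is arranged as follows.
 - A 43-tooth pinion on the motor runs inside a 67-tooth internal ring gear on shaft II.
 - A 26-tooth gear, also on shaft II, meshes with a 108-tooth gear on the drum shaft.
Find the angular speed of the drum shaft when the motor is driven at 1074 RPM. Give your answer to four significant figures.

internal gear 67/43 = 1.5581 → 1074/1.5581 = 689.28 RPM
gear mesh 108/26 = 4.1538 → 689.28/4.1538 = 165.94 RPM

165.9 RPM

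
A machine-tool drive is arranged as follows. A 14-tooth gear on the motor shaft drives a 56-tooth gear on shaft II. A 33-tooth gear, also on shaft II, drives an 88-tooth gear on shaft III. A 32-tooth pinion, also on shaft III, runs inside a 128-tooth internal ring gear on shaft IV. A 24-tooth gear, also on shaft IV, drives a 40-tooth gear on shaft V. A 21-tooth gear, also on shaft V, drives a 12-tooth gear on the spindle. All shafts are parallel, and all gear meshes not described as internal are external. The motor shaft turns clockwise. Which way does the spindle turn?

clockwise

the motor shaft → shaft II: external mesh, 1 reversal → CCW.
shaft II → shaft III: external mesh, 1 reversal → CW.
shaft III → shaft IV: internal mesh, same direction → CW.
shaft IV → shaft V: external mesh, 1 reversal → CCW.
shaft V → the spindle: external mesh, 1 reversal → CW.
4 reversals in total — an even number — so the spindle turns the same way as the motor shaft.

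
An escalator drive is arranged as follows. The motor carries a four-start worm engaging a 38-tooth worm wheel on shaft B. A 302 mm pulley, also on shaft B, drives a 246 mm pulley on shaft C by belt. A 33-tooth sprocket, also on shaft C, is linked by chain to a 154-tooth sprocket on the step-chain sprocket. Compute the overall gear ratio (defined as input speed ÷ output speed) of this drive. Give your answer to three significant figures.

Each stage contributes driven/driver: worm 38/4 = 9.5, belt 246/302 = 0.81457, chain 154/33 = 4.6667.
Overall: 9.5 × 0.81457 × 4.6667 = 36.113.

36.1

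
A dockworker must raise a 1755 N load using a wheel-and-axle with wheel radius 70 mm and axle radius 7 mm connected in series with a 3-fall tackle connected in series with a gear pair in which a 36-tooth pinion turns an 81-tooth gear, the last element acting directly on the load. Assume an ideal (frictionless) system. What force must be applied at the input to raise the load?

Wheel-and-axle MA = R/r = 70/7 = 10.
Block-and-tackle MA = number of supporting rope parts = 3.
Gear pair MA = 81/36 = 2.25.
Combined ideal MA = 10 × 3 × 2.25 = 67.5.
Effort = load / MA = 1755 / 67.5 = 26 N.

26 N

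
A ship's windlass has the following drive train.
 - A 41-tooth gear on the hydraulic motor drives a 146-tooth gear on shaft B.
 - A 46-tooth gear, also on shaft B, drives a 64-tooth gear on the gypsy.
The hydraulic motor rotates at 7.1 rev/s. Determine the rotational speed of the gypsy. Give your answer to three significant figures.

gear mesh 146/41 = 3.561 → 7.1/3.561 = 1.9938 rev/s
gear mesh 64/46 = 1.3913 → 1.9938/1.3913 = 1.4331 rev/s

1.43 rev/s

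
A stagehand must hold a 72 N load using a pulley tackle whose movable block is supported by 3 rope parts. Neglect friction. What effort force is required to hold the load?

Block-and-tackle MA = number of supporting rope parts = 3.
Effort = load / MA = 72 / 3 = 24 N.

24 N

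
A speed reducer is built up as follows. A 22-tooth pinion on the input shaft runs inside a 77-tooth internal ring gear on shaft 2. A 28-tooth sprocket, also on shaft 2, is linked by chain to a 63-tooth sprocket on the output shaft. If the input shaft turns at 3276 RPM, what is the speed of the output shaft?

Internal gear: ratio = 77/22 = 3.5, so shaft 2 turns at 3276 / 3.5 = 936 RPM.
Chain: ratio = 63/28 = 2.25, so the output shaft turns at 936 / 2.25 = 416 RPM.

416 RPM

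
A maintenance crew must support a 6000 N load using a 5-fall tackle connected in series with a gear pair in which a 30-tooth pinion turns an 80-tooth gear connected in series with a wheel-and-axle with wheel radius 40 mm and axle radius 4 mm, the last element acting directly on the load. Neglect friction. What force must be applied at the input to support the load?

45 N

Block-and-tackle MA = number of supporting rope parts = 5.
Gear pair MA = 80/30 = 2.6667.
Wheel-and-axle MA = R/r = 40/4 = 10.
Combined ideal MA = 5 × 2.6667 × 10 = 133.33.
Effort = load / MA = 6000 / 133.33 = 45 N.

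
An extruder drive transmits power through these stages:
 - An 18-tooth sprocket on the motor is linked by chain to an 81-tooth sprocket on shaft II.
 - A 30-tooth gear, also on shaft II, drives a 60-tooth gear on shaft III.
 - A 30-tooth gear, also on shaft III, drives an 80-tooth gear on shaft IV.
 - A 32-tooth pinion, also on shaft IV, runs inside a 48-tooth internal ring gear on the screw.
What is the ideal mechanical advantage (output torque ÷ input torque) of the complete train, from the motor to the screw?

36

Each stage contributes driven/driver: chain 81/18 = 4.5, gear mesh 60/30 = 2, gear mesh 80/30 = 2.6667, internal gear 48/32 = 1.5.
Overall: 4.5 × 2 × 2.6667 × 1.5 = 36.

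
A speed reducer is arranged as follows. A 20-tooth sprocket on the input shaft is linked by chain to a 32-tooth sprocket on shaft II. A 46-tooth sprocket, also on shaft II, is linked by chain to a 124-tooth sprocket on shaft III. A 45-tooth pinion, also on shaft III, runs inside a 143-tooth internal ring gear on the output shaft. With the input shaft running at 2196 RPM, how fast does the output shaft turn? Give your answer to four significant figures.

chain 32/20 = 1.6 → 2196/1.6 = 1372.5 RPM
chain 124/46 = 2.6957 → 1372.5/2.6957 = 509.15 RPM
internal gear 143/45 = 3.1778 → 509.15/3.1778 = 160.22 RPM

160.2 RPM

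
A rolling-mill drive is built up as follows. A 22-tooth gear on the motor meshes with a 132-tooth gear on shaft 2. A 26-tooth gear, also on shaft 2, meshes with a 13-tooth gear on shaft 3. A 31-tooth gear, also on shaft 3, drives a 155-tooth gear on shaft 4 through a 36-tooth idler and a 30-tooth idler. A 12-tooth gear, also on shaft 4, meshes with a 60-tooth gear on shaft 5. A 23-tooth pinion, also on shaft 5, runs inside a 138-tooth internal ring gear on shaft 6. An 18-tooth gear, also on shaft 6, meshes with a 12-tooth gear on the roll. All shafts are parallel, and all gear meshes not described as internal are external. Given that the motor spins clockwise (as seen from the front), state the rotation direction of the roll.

the motor → shaft 2: external mesh, 1 reversal → CCW.
shaft 2 → shaft 3: external mesh, 1 reversal → CW.
shaft 3 → shaft 4: driver → idler → idler → driven is 3 external meshes, 3 reversals → CCW.
shaft 4 → shaft 5: external mesh, 1 reversal → CW.
shaft 5 → shaft 6: internal mesh, same direction → CW.
shaft 6 → the roll: external mesh, 1 reversal → CCW.
7 reversals in total — an odd number — so the roll turns opposite to the motor.

anticlockwise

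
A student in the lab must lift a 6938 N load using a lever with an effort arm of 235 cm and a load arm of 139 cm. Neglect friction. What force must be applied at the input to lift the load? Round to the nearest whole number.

4104 N

Lever MA = effort arm / load arm = 235/139 = 1.6906.
Effort = load / MA = 6938 / 1.6906 = 4103.8 N.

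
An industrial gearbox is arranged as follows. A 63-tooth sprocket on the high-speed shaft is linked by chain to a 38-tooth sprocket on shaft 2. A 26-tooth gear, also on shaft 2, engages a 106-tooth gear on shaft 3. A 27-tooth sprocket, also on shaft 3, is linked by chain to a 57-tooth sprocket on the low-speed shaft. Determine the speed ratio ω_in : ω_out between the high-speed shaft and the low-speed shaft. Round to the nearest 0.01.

5.19

Each stage contributes driven/driver: chain 38/63 = 0.60317, gear mesh 106/26 = 4.0769, chain 57/27 = 2.1111.
Overall: 0.60317 × 4.0769 × 2.1111 = 5.1914.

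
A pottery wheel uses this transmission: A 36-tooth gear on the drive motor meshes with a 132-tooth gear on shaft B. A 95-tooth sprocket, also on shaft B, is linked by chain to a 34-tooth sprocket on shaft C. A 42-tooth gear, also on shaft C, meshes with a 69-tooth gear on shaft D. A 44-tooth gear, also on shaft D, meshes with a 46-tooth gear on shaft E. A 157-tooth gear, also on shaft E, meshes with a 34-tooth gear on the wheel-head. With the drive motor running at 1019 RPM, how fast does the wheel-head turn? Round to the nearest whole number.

Gear mesh: ratio = 132/36 = 3.6667, so shaft B turns at 1019 / 3.6667 = 277.91 RPM.
Chain: ratio = 34/95 = 0.35789, so shaft C turns at 277.91 / 0.35789 = 776.51 RPM.
Gear mesh: ratio = 69/42 = 1.6429, so shaft D turns at 776.51 / 1.6429 = 472.66 RPM.
Gear mesh: ratio = 46/44 = 1.0455, so shaft E turns at 472.66 / 1.0455 = 452.11 RPM.
Gear mesh: ratio = 34/157 = 0.21656, so the wheel-head turns at 452.11 / 0.21656 = 2087.7 RPM.

2088 RPM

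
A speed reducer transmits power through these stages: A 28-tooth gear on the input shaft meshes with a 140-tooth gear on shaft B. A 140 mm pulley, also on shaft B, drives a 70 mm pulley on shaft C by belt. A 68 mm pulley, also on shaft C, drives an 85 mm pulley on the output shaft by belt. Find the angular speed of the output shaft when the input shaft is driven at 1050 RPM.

336 RPM

the input shaft → shaft B (gear mesh, 140/28): 1050 ÷ 5 = 210 RPM
shaft B → shaft C (belt, 70/140): 210 ÷ 0.5 = 420 RPM
shaft C → the output shaft (belt, 85/68): 420 ÷ 1.25 = 336 RPM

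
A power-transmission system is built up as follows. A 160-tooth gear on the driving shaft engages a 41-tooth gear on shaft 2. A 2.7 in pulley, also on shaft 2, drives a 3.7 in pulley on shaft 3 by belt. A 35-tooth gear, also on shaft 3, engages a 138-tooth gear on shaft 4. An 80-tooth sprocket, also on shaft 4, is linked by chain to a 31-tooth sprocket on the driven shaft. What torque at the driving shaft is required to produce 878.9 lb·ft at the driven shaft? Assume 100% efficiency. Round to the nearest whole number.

1638 lb·ft

Overall ratio R = 0.25625 × 1.3704 × 3.9429 × 0.3875 = 0.53652.
Input torque = output torque / R = 878.9 / 0.53652 = 1638.2 lb·ft.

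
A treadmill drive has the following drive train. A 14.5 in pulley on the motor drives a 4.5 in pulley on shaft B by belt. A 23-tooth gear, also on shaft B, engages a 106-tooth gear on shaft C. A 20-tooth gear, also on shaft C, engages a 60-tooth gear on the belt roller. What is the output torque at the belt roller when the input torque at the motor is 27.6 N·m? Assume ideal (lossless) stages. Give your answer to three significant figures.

118 N·m

belt 4.5/14.5 = 0.31034 → τ = 27.6·0.31034 = 8.5655 N·m
gear mesh 106/23 = 4.6087 → τ = 8.5655·4.6087 = 39.476 N·m
gear mesh 60/20 = 3 → τ = 39.476·3 = 118.43 N·m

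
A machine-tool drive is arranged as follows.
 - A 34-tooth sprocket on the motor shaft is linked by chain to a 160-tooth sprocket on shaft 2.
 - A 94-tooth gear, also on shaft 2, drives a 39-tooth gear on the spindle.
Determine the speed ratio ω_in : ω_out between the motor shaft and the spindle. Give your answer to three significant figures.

1.95

Each stage contributes driven/driver: chain 160/34 = 4.7059, gear mesh 39/94 = 0.41489.
Overall: 4.7059 × 0.41489 = 1.9524.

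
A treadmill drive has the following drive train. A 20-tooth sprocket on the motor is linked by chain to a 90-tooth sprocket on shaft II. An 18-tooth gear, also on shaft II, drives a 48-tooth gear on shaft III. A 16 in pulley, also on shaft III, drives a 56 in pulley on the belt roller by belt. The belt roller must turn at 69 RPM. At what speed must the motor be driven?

2898 RPM

Overall ratio R = 4.5 × 2.6667 × 3.5 = 42.
Required input speed = output speed × R = 69 × 42 = 2898 RPM.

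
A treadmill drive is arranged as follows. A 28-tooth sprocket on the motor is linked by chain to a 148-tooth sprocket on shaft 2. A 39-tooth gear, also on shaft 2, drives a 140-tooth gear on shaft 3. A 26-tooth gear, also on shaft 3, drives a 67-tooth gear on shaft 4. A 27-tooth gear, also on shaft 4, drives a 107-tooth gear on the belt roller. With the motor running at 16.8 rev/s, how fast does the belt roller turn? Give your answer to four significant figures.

0.08670 rev/s

chain 148/28 = 5.2857 → 16.8/5.2857 = 3.1784 rev/s
gear mesh 140/39 = 3.5897 → 3.1784/3.5897 = 0.88541 rev/s
gear mesh 67/26 = 2.5769 → 0.88541/2.5769 = 0.34359 rev/s
gear mesh 107/27 = 3.963 → 0.34359/3.963 = 0.0867 rev/s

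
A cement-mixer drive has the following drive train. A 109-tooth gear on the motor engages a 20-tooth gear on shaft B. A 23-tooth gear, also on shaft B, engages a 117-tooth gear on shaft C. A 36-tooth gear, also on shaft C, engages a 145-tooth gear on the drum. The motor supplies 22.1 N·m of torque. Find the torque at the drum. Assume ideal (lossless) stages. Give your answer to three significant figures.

After the gear mesh (20/109): 22.1 × 0.18349 = 4.055 N·m
After the gear mesh (117/23): 4.055 × 5.087 = 20.628 N·m
After the gear mesh (145/36): 20.628 × 4.0278 = 83.084 N·m

83.1 N·m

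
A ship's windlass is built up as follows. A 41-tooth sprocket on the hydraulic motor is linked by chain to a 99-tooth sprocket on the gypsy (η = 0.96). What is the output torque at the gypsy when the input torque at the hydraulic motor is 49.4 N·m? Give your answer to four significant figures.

Chain: ratio = 99/41 = 2.4146; torque at the gypsy = 49.4 × 2.4146 × 0.96 = 114.51 N·m.

114.5 N·m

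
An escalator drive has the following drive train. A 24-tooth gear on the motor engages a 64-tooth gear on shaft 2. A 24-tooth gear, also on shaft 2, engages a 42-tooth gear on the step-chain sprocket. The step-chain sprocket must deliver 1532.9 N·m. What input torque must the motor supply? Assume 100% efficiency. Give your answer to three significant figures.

Overall ratio R = 2.6667 × 1.75 = 4.6667.
Input torque = output torque / R = 1532.9 / 4.6667 = 328.48 N·m.

328 N·m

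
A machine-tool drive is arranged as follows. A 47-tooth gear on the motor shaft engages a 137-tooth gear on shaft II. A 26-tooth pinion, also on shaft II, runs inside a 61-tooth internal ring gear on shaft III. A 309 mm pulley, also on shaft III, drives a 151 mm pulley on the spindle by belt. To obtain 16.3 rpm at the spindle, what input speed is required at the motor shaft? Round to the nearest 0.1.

54.5 rpm

Overall ratio R = 2.9149 × 2.3462 × 0.48867 = 3.3419.
Required input speed = output speed × R = 16.3 × 3.3419 = 54.473 rpm.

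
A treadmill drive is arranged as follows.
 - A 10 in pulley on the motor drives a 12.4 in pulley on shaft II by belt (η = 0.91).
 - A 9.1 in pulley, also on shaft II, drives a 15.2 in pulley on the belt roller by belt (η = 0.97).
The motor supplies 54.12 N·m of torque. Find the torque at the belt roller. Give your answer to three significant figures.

After the belt (12.4/10): 54.12 × 1.24 × 0.91 = 61.069 N·m
After the belt (15.2/9.1): 61.069 × 1.6703 × 0.97 = 98.945 N·m

98.9 N·m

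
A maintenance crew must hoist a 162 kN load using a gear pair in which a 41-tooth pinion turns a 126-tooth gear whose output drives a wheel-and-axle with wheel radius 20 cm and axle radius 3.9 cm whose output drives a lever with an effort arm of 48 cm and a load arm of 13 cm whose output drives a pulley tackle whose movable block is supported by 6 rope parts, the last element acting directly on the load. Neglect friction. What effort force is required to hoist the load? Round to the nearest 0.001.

0.464 kN

Gear pair MA = 126/41 = 3.0732.
Wheel-and-axle MA = R/r = 20/3.9 = 5.1282.
Lever MA = effort arm / load arm = 48/13 = 3.6923.
Block-and-tackle MA = number of supporting rope parts = 6.
Combined ideal MA = 3.0732 × 5.1282 × 3.6923 × 6 = 349.14.
Effort = load / MA = 162 / 349.14 = 0.464 kN.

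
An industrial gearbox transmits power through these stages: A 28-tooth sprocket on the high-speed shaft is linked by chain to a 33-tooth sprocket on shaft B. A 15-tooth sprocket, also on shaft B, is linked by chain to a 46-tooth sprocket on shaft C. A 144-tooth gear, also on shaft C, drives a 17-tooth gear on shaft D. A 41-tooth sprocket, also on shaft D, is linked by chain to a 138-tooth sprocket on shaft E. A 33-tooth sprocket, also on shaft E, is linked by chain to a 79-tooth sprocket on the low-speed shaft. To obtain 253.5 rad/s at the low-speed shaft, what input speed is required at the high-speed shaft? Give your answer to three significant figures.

Overall ratio R = 1.1786 × 3.0667 × 0.11806 × 3.3659 × 2.3939 = 3.4381.
Required input speed = output speed × R = 253.5 × 3.4381 = 871.56 rad/s.

872 rad/s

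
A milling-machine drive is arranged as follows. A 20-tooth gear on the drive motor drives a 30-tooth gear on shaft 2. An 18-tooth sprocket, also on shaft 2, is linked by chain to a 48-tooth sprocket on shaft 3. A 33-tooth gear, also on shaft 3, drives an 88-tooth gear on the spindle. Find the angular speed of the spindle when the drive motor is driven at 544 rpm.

the drive motor → shaft 2 (gear mesh, 30/20): 544 ÷ 1.5 = 362.67 rpm
shaft 2 → shaft 3 (chain, 48/18): 362.67 ÷ 2.6667 = 136 rpm
shaft 3 → the spindle (gear mesh, 88/33): 136 ÷ 2.6667 = 51 rpm

51 rpm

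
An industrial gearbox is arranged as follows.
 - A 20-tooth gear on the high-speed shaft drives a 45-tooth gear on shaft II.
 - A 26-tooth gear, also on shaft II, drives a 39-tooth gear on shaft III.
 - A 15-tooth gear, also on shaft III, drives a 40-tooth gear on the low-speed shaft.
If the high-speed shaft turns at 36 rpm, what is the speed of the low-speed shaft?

Gear mesh: ratio = 45/20 = 2.25, so shaft II turns at 36 / 2.25 = 16 rpm.
Gear mesh: ratio = 39/26 = 1.5, so shaft III turns at 16 / 1.5 = 10.667 rpm.
Gear mesh: ratio = 40/15 = 2.6667, so the low-speed shaft turns at 10.667 / 2.6667 = 4 rpm.

4 rpm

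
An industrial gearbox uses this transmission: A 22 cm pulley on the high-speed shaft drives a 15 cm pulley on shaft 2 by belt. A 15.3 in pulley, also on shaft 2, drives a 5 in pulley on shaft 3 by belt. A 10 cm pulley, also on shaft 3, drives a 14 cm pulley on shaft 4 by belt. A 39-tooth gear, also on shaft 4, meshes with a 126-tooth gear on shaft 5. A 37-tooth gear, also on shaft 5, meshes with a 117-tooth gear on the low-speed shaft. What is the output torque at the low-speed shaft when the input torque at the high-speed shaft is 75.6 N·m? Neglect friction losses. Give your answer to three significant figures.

Belt: ratio = 15/22 = 0.68182; torque at shaft 2 = 75.6 × 0.68182 = 51.545 N·m.
Belt: ratio = 5/15.3 = 0.3268; torque at shaft 3 = 51.545 × 0.3268 = 16.845 N·m.
Belt: ratio = 14/10 = 1.4; torque at shaft 4 = 16.845 × 1.4 = 23.583 N·m.
Gear mesh: ratio = 126/39 = 3.2308; torque at shaft 5 = 23.583 × 3.2308 = 76.191 N·m.
Gear mesh: ratio = 117/37 = 3.1622; torque at the low-speed shaft = 76.191 × 3.1622 = 240.93 N·m.

241 N·m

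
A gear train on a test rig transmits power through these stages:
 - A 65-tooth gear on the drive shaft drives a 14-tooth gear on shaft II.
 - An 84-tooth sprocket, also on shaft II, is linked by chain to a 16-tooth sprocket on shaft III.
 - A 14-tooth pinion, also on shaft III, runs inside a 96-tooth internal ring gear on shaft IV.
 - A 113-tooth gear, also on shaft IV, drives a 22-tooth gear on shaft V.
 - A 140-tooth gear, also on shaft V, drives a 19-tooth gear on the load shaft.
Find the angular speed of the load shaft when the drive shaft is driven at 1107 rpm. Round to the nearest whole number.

the drive shaft → shaft II (gear mesh, 14/65): 1107 ÷ 0.21538 = 5139.6 rpm
shaft II → shaft III (chain, 16/84): 5139.6 ÷ 0.19048 = 26983 rpm
shaft III → shaft IV (internal gear, 96/14): 26983 ÷ 6.8571 = 3935 rpm
shaft IV → shaft V (gear mesh, 22/113): 3935 ÷ 0.19469 = 20212 rpm
shaft V → the load shaft (gear mesh, 19/140): 20212 ÷ 0.13571 = 1.4893e+05 rpm

148929 rpm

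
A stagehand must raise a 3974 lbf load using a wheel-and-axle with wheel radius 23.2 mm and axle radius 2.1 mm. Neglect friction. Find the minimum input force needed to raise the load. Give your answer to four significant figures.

359.7 lbf

Wheel-and-axle MA = R/r = 23.2/2.1 = 11.048.
Effort = load / MA = 3974 / 11.048 = 359.72 lbf.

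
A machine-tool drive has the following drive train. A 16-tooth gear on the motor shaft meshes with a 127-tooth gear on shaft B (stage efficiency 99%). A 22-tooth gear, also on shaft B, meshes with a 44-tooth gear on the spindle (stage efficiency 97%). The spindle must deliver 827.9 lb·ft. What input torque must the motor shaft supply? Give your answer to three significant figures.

Overall ratio R = 7.9375 × 2 = 15.875; overall efficiency η = 0.99 × 0.97 = 0.9603.
Input torque = output torque / (R × η) = 827.9 / (15.875 × 0.9603) = 54.307 lb·ft.

54.3 lb·ft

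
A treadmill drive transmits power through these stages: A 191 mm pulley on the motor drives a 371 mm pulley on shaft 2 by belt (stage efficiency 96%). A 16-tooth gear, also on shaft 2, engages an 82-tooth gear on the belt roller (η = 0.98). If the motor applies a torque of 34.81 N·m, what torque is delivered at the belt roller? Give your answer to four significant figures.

326.0 N·m

Belt: ratio = 371/191 = 1.9424; torque at shaft 2 = 34.81 × 1.9424 × 0.96 = 64.911 N·m.
Gear mesh: ratio = 82/16 = 5.125; torque at the belt roller = 64.911 × 5.125 × 0.98 = 326.01 N·m.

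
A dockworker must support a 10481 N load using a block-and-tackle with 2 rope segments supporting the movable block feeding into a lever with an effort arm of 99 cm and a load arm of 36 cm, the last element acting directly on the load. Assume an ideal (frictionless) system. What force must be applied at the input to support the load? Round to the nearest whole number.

1906 N

Block-and-tackle MA = number of supporting rope parts = 2.
Lever MA = effort arm / load arm = 99/36 = 2.75.
Combined ideal MA = 2 × 2.75 = 5.5.
Effort = load / MA = 10481 / 5.5 = 1905.6 N.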